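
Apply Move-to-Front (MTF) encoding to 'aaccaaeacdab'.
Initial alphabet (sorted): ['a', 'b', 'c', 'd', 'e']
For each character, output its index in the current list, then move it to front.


MTF encoding:
'a': index 0 in ['a', 'b', 'c', 'd', 'e'] -> ['a', 'b', 'c', 'd', 'e']
'a': index 0 in ['a', 'b', 'c', 'd', 'e'] -> ['a', 'b', 'c', 'd', 'e']
'c': index 2 in ['a', 'b', 'c', 'd', 'e'] -> ['c', 'a', 'b', 'd', 'e']
'c': index 0 in ['c', 'a', 'b', 'd', 'e'] -> ['c', 'a', 'b', 'd', 'e']
'a': index 1 in ['c', 'a', 'b', 'd', 'e'] -> ['a', 'c', 'b', 'd', 'e']
'a': index 0 in ['a', 'c', 'b', 'd', 'e'] -> ['a', 'c', 'b', 'd', 'e']
'e': index 4 in ['a', 'c', 'b', 'd', 'e'] -> ['e', 'a', 'c', 'b', 'd']
'a': index 1 in ['e', 'a', 'c', 'b', 'd'] -> ['a', 'e', 'c', 'b', 'd']
'c': index 2 in ['a', 'e', 'c', 'b', 'd'] -> ['c', 'a', 'e', 'b', 'd']
'd': index 4 in ['c', 'a', 'e', 'b', 'd'] -> ['d', 'c', 'a', 'e', 'b']
'a': index 2 in ['d', 'c', 'a', 'e', 'b'] -> ['a', 'd', 'c', 'e', 'b']
'b': index 4 in ['a', 'd', 'c', 'e', 'b'] -> ['b', 'a', 'd', 'c', 'e']


Output: [0, 0, 2, 0, 1, 0, 4, 1, 2, 4, 2, 4]


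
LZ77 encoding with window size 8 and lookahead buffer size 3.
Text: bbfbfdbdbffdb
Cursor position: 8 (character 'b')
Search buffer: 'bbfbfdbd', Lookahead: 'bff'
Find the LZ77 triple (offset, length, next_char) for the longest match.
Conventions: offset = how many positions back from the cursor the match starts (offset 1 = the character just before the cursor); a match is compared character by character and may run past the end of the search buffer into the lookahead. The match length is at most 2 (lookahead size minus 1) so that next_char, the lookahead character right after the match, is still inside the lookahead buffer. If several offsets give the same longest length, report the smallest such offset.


Try each offset into the search buffer:
  offset=1 (pos 7, char 'd'): match length 0
  offset=2 (pos 6, char 'b'): match length 1
  offset=3 (pos 5, char 'd'): match length 0
  offset=4 (pos 4, char 'f'): match length 0
  offset=5 (pos 3, char 'b'): match length 2
  offset=6 (pos 2, char 'f'): match length 0
  offset=7 (pos 1, char 'b'): match length 2
  offset=8 (pos 0, char 'b'): match length 1
Longest match has length 2, found at offsets 5, 7; take the smallest, offset 5.
next_char = character at position 8 + 2 = 10 -> 'f'

Best match: offset=5, length=2 (matching 'bf' starting at position 3)
LZ77 triple: (5, 2, 'f')


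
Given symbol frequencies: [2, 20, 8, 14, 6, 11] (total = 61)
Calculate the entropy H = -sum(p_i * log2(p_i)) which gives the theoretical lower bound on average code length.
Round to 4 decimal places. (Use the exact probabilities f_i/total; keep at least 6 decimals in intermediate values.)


Per-symbol terms -p_i * log2(p_i) with p_i = f_i/61:
  p = 2/61 = 0.032787: log2(p) = -4.930737, -p*log2(p) = 0.161664
  p = 20/61 = 0.327869: log2(p) = -1.608809, -p*log2(p) = 0.527478
  p = 8/61 = 0.131148: log2(p) = -2.930737, -p*log2(p) = 0.384359
  p = 14/61 = 0.229508: log2(p) = -2.123382, -p*log2(p) = 0.487334
  p = 6/61 = 0.098361: log2(p) = -3.345775, -p*log2(p) = 0.329093
  p = 11/61 = 0.180328: log2(p) = -2.471306, -p*log2(p) = 0.445645
H = 0.161664 + 0.527478 + 0.384359 + 0.487334 + 0.329093 + 0.445645 = 2.335573

H = 2.3356 bits/symbol


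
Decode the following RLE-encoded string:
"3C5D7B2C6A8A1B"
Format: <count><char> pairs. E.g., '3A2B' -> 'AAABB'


Expanding each <count><char> pair:
  3C -> 'CCC'
  5D -> 'DDDDD'
  7B -> 'BBBBBBB'
  2C -> 'CC'
  6A -> 'AAAAAA'
  8A -> 'AAAAAAAA'
  1B -> 'B'

Decoded = CCCDDDDDBBBBBBBCCAAAAAAAAAAAAAAB


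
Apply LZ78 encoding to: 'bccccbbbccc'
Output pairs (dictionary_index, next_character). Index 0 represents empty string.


LZ78 encoding steps:
Dictionary: {0: ''}
Step 1: w='' (idx 0), next='b' -> output (0, 'b'), add 'b' as idx 1
Step 2: w='' (idx 0), next='c' -> output (0, 'c'), add 'c' as idx 2
Step 3: w='c' (idx 2), next='c' -> output (2, 'c'), add 'cc' as idx 3
Step 4: w='c' (idx 2), next='b' -> output (2, 'b'), add 'cb' as idx 4
Step 5: w='b' (idx 1), next='b' -> output (1, 'b'), add 'bb' as idx 5
Step 6: w='cc' (idx 3), next='c' -> output (3, 'c'), add 'ccc' as idx 6


Encoded: [(0, 'b'), (0, 'c'), (2, 'c'), (2, 'b'), (1, 'b'), (3, 'c')]


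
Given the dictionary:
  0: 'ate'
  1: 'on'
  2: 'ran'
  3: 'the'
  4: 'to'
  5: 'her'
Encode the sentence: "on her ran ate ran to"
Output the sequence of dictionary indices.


Look up each word in the dictionary:
  'on' -> 1
  'her' -> 5
  'ran' -> 2
  'ate' -> 0
  'ran' -> 2
  'to' -> 4

Encoded: [1, 5, 2, 0, 2, 4]


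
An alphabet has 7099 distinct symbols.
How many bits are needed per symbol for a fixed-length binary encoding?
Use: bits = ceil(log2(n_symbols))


log2(7099) = 12.7934
Bracket: 2^12 = 4096 < 7099 <= 2^13 = 8192
So ceil(log2(7099)) = 13

bits = ceil(log2(7099)) = ceil(12.7934) = 13 bits


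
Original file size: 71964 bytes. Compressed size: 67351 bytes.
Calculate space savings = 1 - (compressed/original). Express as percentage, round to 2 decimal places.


ratio = compressed/original = 67351/71964 = 0.935899
savings = 1 - ratio = 1 - 0.935899 = 0.064101
as a percentage: 0.064101 * 100 = 6.41%

Space savings = 1 - 67351/71964 = 6.41%


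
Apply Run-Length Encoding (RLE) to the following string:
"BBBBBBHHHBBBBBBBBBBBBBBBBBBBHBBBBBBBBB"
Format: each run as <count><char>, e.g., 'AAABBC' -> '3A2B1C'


Scanning runs left to right:
  i=0: run of 'B' x 6 -> '6B'
  i=6: run of 'H' x 3 -> '3H'
  i=9: run of 'B' x 19 -> '19B'
  i=28: run of 'H' x 1 -> '1H'
  i=29: run of 'B' x 9 -> '9B'

RLE = 6B3H19B1H9B


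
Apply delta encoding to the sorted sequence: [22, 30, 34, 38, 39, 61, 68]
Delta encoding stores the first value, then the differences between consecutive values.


First value: 22
Deltas:
  30 - 22 = 8
  34 - 30 = 4
  38 - 34 = 4
  39 - 38 = 1
  61 - 39 = 22
  68 - 61 = 7


Delta encoded: [22, 8, 4, 4, 1, 22, 7]


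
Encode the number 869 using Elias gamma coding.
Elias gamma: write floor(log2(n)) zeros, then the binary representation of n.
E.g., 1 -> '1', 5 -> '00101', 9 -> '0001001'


num_bits = floor(log2(869)) + 1 = 10
leading_zeros = num_bits - 1 = 9
binary(869) = 1101100101

Elias gamma(869) = '000000000' + '1101100101' = 0000000001101100101 (19 bits)


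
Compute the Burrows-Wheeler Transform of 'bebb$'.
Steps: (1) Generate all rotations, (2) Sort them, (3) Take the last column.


Rotations (sorted):
  0: $bebb -> last char: b
  1: b$beb -> last char: b
  2: bb$be -> last char: e
  3: bebb$ -> last char: $
  4: ebb$b -> last char: b


BWT = bbe$b


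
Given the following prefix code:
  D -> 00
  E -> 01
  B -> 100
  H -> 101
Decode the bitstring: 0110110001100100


Decoding step by step:
Bits 01 -> E
Bits 101 -> H
Bits 100 -> B
Bits 01 -> E
Bits 100 -> B
Bits 100 -> B


Decoded message: EHBEBB


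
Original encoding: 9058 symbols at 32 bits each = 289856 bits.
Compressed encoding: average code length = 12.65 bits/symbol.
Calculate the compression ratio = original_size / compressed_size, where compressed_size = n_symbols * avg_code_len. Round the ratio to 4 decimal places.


original_size = n_symbols * orig_bits = 9058 * 32 = 289856 bits
compressed_size = n_symbols * avg_code_len = 9058 * 12.65 = 114583.7 bits
ratio = original_size / compressed_size = 289856 / 114583.7 = 2.5296

Compression ratio = 2.5296


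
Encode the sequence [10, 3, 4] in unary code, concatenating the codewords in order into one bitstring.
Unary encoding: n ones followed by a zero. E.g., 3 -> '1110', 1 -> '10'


Encode each number as n ones followed by a terminating 0:
  10 -> 11111111110 (11 bits)
  3 -> 1110 (4 bits)
  4 -> 11110 (5 bits)
Total length = 11 + 4 + 5 = 20 bits.

Unary([10, 3, 4]) = 11111111110111011110 (20 bits)


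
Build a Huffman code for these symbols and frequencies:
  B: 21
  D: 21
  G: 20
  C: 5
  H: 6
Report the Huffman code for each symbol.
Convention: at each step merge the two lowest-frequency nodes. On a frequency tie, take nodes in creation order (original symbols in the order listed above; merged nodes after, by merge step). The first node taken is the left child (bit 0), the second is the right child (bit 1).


Huffman tree construction:
Step 1: Merge C(5) + H(6) = 11
Step 2: Merge (C+H)(11) + G(20) = 31
Step 3: Merge B(21) + D(21) = 42
Step 4: Merge ((C+H)+G)(31) + (B+D)(42) = 73
Read each symbol's code off the tree from the root (left child = 0, right child = 1).

Codes:
  B: 10 (length 2)
  D: 11 (length 2)
  G: 01 (length 2)
  C: 000 (length 3)
  H: 001 (length 3)
Average code length: 157/73 = 2.1507 bits/symbol


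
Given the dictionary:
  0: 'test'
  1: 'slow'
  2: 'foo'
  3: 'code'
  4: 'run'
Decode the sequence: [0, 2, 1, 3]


Look up each index in the dictionary:
  0 -> 'test'
  2 -> 'foo'
  1 -> 'slow'
  3 -> 'code'

Decoded: "test foo slow code"


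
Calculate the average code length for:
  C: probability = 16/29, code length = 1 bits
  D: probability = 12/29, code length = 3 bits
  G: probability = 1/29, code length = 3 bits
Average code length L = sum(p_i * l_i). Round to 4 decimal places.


Weighted contributions p_i * l_i:
  C: (16/29) * 1 = 16/29
  D: (12/29) * 3 = 36/29
  G: (1/29) * 3 = 3/29
Sum = (16 + 36 + 3)/29 = 55/29

L = 55/29 = 1.8966 bits/symbol


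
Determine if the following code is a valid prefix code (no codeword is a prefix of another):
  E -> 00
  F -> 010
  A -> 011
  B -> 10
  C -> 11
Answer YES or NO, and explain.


Checking each pair (does one codeword prefix another?):
  E='00' vs F='010': no prefix
  E='00' vs A='011': no prefix
  E='00' vs B='10': no prefix
  E='00' vs C='11': no prefix
  F='010' vs E='00': no prefix
  F='010' vs A='011': no prefix
  F='010' vs B='10': no prefix
  F='010' vs C='11': no prefix
  A='011' vs E='00': no prefix
  A='011' vs F='010': no prefix
  A='011' vs B='10': no prefix
  A='011' vs C='11': no prefix
  B='10' vs E='00': no prefix
  B='10' vs F='010': no prefix
  B='10' vs A='011': no prefix
  B='10' vs C='11': no prefix
  C='11' vs E='00': no prefix
  C='11' vs F='010': no prefix
  C='11' vs A='011': no prefix
  C='11' vs B='10': no prefix
No violation found over all pairs.

YES -- this is a valid prefix code. No codeword is a prefix of any other codeword.


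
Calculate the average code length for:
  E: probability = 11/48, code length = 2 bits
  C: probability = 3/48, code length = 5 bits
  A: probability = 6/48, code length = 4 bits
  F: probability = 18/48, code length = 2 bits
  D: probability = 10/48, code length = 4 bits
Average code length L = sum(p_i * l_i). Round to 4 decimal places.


Weighted contributions p_i * l_i:
  E: (11/48) * 2 = 22/48
  C: (3/48) * 5 = 15/48
  A: (6/48) * 4 = 24/48
  F: (18/48) * 2 = 36/48
  D: (10/48) * 4 = 40/48
Sum = (22 + 15 + 24 + 36 + 40)/48 = 137/48

L = 137/48 = 2.8542 bits/symbol


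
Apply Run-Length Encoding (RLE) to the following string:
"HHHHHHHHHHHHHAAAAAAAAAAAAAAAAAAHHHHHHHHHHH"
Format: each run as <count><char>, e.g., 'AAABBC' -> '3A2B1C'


Scanning runs left to right:
  i=0: run of 'H' x 13 -> '13H'
  i=13: run of 'A' x 18 -> '18A'
  i=31: run of 'H' x 11 -> '11H'

RLE = 13H18A11H


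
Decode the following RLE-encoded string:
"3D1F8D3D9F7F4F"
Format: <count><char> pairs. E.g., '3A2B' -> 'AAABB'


Expanding each <count><char> pair:
  3D -> 'DDD'
  1F -> 'F'
  8D -> 'DDDDDDDD'
  3D -> 'DDD'
  9F -> 'FFFFFFFFF'
  7F -> 'FFFFFFF'
  4F -> 'FFFF'

Decoded = DDDFDDDDDDDDDDDFFFFFFFFFFFFFFFFFFFF


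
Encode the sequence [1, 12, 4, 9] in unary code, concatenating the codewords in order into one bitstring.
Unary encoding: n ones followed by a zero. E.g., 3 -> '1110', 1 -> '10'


Encode each number as n ones followed by a terminating 0:
  1 -> 10 (2 bits)
  12 -> 1111111111110 (13 bits)
  4 -> 11110 (5 bits)
  9 -> 1111111110 (10 bits)
Total length = 2 + 13 + 5 + 10 = 30 bits.

Unary([1, 12, 4, 9]) = 101111111111110111101111111110 (30 bits)


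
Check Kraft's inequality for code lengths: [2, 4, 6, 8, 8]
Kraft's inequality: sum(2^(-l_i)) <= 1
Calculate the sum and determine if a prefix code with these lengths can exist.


Sum = 2^(-2) + 2^(-4) + 2^(-6) + 2^(-8) + 2^(-8)
    = 0.25 + 0.0625 + 0.015625 + 0.00390625 + 0.00390625
    = 86/256 = 0.3359375
Since 0.3359375 <= 1, Kraft's inequality IS satisfied.
A prefix code with these lengths CAN exist.

Kraft sum = 0.3359375. Satisfied.


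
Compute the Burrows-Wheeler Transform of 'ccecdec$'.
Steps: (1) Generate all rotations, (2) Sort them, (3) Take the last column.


Rotations (sorted):
  0: $ccecdec -> last char: c
  1: c$ccecde -> last char: e
  2: ccecdec$ -> last char: $
  3: cdec$cce -> last char: e
  4: cecdec$c -> last char: c
  5: dec$ccec -> last char: c
  6: ec$ccecd -> last char: d
  7: ecdec$cc -> last char: c


BWT = ce$eccdc


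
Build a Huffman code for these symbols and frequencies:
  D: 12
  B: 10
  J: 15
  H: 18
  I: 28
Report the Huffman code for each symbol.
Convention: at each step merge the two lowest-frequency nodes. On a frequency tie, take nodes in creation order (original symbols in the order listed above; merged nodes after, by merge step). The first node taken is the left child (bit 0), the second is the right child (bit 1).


Huffman tree construction:
Step 1: Merge B(10) + D(12) = 22
Step 2: Merge J(15) + H(18) = 33
Step 3: Merge (B+D)(22) + I(28) = 50
Step 4: Merge (J+H)(33) + ((B+D)+I)(50) = 83
Read each symbol's code off the tree from the root (left child = 0, right child = 1).

Codes:
  D: 101 (length 3)
  B: 100 (length 3)
  J: 00 (length 2)
  H: 01 (length 2)
  I: 11 (length 2)
Average code length: 188/83 = 2.2651 bits/symbol


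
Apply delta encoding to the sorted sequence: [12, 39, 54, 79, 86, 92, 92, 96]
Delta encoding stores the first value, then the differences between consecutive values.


First value: 12
Deltas:
  39 - 12 = 27
  54 - 39 = 15
  79 - 54 = 25
  86 - 79 = 7
  92 - 86 = 6
  92 - 92 = 0
  96 - 92 = 4


Delta encoded: [12, 27, 15, 25, 7, 6, 0, 4]


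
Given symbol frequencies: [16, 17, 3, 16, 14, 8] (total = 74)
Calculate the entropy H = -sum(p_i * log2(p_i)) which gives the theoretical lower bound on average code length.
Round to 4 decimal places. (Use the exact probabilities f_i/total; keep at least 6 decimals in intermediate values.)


Per-symbol terms -p_i * log2(p_i) with p_i = f_i/74:
  p = 16/74 = 0.216216: log2(p) = -2.209453, -p*log2(p) = 0.477720
  p = 17/74 = 0.229730: log2(p) = -2.121991, -p*log2(p) = 0.487484
  p = 3/74 = 0.040541: log2(p) = -4.624491, -p*log2(p) = 0.187479
  p = 16/74 = 0.216216: log2(p) = -2.209453, -p*log2(p) = 0.477720
  p = 14/74 = 0.189189: log2(p) = -2.402098, -p*log2(p) = 0.454451
  p = 8/74 = 0.108108: log2(p) = -3.209453, -p*log2(p) = 0.346968
H = 0.477720 + 0.487484 + 0.187479 + 0.477720 + 0.454451 + 0.346968 = 2.431822

H = 2.4318 bits/symbol


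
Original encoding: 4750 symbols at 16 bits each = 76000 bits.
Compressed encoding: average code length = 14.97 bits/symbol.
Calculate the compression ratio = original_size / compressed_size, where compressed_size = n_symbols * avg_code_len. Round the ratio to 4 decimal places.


original_size = n_symbols * orig_bits = 4750 * 16 = 76000 bits
compressed_size = n_symbols * avg_code_len = 4750 * 14.97 = 71107.5 bits
ratio = original_size / compressed_size = 76000 / 71107.5 = 1.0688

Compression ratio = 1.0688


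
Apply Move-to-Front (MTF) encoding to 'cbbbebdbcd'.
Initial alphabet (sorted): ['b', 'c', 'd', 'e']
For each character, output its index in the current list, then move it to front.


MTF encoding:
'c': index 1 in ['b', 'c', 'd', 'e'] -> ['c', 'b', 'd', 'e']
'b': index 1 in ['c', 'b', 'd', 'e'] -> ['b', 'c', 'd', 'e']
'b': index 0 in ['b', 'c', 'd', 'e'] -> ['b', 'c', 'd', 'e']
'b': index 0 in ['b', 'c', 'd', 'e'] -> ['b', 'c', 'd', 'e']
'e': index 3 in ['b', 'c', 'd', 'e'] -> ['e', 'b', 'c', 'd']
'b': index 1 in ['e', 'b', 'c', 'd'] -> ['b', 'e', 'c', 'd']
'd': index 3 in ['b', 'e', 'c', 'd'] -> ['d', 'b', 'e', 'c']
'b': index 1 in ['d', 'b', 'e', 'c'] -> ['b', 'd', 'e', 'c']
'c': index 3 in ['b', 'd', 'e', 'c'] -> ['c', 'b', 'd', 'e']
'd': index 2 in ['c', 'b', 'd', 'e'] -> ['d', 'c', 'b', 'e']


Output: [1, 1, 0, 0, 3, 1, 3, 1, 3, 2]


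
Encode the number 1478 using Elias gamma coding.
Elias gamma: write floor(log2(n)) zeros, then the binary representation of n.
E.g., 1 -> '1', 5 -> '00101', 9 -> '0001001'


num_bits = floor(log2(1478)) + 1 = 11
leading_zeros = num_bits - 1 = 10
binary(1478) = 10111000110

Elias gamma(1478) = '0000000000' + '10111000110' = 000000000010111000110 (21 bits)


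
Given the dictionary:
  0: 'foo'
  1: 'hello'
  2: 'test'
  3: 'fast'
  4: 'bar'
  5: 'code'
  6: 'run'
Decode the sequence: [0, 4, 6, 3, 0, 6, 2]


Look up each index in the dictionary:
  0 -> 'foo'
  4 -> 'bar'
  6 -> 'run'
  3 -> 'fast'
  0 -> 'foo'
  6 -> 'run'
  2 -> 'test'

Decoded: "foo bar run fast foo run test"


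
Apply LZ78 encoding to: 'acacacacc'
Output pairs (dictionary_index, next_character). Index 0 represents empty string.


LZ78 encoding steps:
Dictionary: {0: ''}
Step 1: w='' (idx 0), next='a' -> output (0, 'a'), add 'a' as idx 1
Step 2: w='' (idx 0), next='c' -> output (0, 'c'), add 'c' as idx 2
Step 3: w='a' (idx 1), next='c' -> output (1, 'c'), add 'ac' as idx 3
Step 4: w='ac' (idx 3), next='a' -> output (3, 'a'), add 'aca' as idx 4
Step 5: w='c' (idx 2), next='c' -> output (2, 'c'), add 'cc' as idx 5


Encoded: [(0, 'a'), (0, 'c'), (1, 'c'), (3, 'a'), (2, 'c')]


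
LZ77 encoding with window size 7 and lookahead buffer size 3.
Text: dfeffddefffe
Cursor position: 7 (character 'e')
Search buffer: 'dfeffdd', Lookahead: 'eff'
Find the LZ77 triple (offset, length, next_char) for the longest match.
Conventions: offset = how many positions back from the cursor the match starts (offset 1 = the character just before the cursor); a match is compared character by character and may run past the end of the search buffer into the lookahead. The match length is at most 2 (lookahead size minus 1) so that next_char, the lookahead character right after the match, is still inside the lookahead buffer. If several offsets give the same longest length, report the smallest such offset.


Try each offset into the search buffer:
  offset=1 (pos 6, char 'd'): match length 0
  offset=2 (pos 5, char 'd'): match length 0
  offset=3 (pos 4, char 'f'): match length 0
  offset=4 (pos 3, char 'f'): match length 0
  offset=5 (pos 2, char 'e'): match length 2
  offset=6 (pos 1, char 'f'): match length 0
  offset=7 (pos 0, char 'd'): match length 0
Longest match has length 2 at offset 5.
next_char = character at position 7 + 2 = 9 -> 'f'

Best match: offset=5, length=2 (matching 'ef' starting at position 2)
LZ77 triple: (5, 2, 'f')


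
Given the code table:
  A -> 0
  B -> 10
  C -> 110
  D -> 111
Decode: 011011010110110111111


Decoding:
0 -> A
110 -> C
110 -> C
10 -> B
110 -> C
110 -> C
111 -> D
111 -> D


Result: ACCBCCDD


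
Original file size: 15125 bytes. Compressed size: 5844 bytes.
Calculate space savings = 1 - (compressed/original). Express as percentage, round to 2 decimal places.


ratio = compressed/original = 5844/15125 = 0.38638
savings = 1 - ratio = 1 - 0.38638 = 0.61362
as a percentage: 0.61362 * 100 = 61.36%

Space savings = 1 - 5844/15125 = 61.36%


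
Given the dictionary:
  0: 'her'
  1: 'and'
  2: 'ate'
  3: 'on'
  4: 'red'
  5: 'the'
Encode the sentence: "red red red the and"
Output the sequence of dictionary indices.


Look up each word in the dictionary:
  'red' -> 4
  'red' -> 4
  'red' -> 4
  'the' -> 5
  'and' -> 1

Encoded: [4, 4, 4, 5, 1]


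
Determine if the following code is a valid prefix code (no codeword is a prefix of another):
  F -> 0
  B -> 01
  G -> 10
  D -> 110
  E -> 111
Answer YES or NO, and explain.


Checking each pair (does one codeword prefix another?):
  F='0' vs B='01': prefix -- VIOLATION

NO -- this is NOT a valid prefix code. F (0) is a prefix of B (01).


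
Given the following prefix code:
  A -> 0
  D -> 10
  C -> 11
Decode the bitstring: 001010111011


Decoding step by step:
Bits 0 -> A
Bits 0 -> A
Bits 10 -> D
Bits 10 -> D
Bits 11 -> C
Bits 10 -> D
Bits 11 -> C


Decoded message: AADDCDC


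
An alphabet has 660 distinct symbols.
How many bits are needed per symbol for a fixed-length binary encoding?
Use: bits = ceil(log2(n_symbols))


log2(660) = 9.3663
Bracket: 2^9 = 512 < 660 <= 2^10 = 1024
So ceil(log2(660)) = 10

bits = ceil(log2(660)) = ceil(9.3663) = 10 bits


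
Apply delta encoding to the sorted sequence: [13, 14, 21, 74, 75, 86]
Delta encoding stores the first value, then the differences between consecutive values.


First value: 13
Deltas:
  14 - 13 = 1
  21 - 14 = 7
  74 - 21 = 53
  75 - 74 = 1
  86 - 75 = 11


Delta encoded: [13, 1, 7, 53, 1, 11]


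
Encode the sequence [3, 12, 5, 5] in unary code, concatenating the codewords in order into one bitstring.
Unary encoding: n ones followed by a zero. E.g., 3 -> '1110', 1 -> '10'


Encode each number as n ones followed by a terminating 0:
  3 -> 1110 (4 bits)
  12 -> 1111111111110 (13 bits)
  5 -> 111110 (6 bits)
  5 -> 111110 (6 bits)
Total length = 4 + 13 + 6 + 6 = 29 bits.

Unary([3, 12, 5, 5]) = 11101111111111110111110111110 (29 bits)


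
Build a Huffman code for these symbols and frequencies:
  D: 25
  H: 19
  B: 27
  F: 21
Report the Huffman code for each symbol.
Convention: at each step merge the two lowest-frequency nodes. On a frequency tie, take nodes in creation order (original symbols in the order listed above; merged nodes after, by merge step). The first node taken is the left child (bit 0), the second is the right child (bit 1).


Huffman tree construction:
Step 1: Merge H(19) + F(21) = 40
Step 2: Merge D(25) + B(27) = 52
Step 3: Merge (H+F)(40) + (D+B)(52) = 92
Read each symbol's code off the tree from the root (left child = 0, right child = 1).

Codes:
  D: 10 (length 2)
  H: 00 (length 2)
  B: 11 (length 2)
  F: 01 (length 2)
Average code length: 184/92 = 2.0000 bits/symbol


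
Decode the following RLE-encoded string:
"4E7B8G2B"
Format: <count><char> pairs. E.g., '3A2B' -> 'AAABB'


Expanding each <count><char> pair:
  4E -> 'EEEE'
  7B -> 'BBBBBBB'
  8G -> 'GGGGGGGG'
  2B -> 'BB'

Decoded = EEEEBBBBBBBGGGGGGGGBB


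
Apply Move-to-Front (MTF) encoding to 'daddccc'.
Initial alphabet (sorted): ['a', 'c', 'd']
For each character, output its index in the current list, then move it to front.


MTF encoding:
'd': index 2 in ['a', 'c', 'd'] -> ['d', 'a', 'c']
'a': index 1 in ['d', 'a', 'c'] -> ['a', 'd', 'c']
'd': index 1 in ['a', 'd', 'c'] -> ['d', 'a', 'c']
'd': index 0 in ['d', 'a', 'c'] -> ['d', 'a', 'c']
'c': index 2 in ['d', 'a', 'c'] -> ['c', 'd', 'a']
'c': index 0 in ['c', 'd', 'a'] -> ['c', 'd', 'a']
'c': index 0 in ['c', 'd', 'a'] -> ['c', 'd', 'a']


Output: [2, 1, 1, 0, 2, 0, 0]


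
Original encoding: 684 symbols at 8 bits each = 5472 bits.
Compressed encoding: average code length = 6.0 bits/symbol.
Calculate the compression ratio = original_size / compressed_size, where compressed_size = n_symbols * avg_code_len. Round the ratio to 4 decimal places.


original_size = n_symbols * orig_bits = 684 * 8 = 5472 bits
compressed_size = n_symbols * avg_code_len = 684 * 6.0 = 4104.0 bits
ratio = original_size / compressed_size = 5472 / 4104.0 = 1.3333

Compression ratio = 1.3333


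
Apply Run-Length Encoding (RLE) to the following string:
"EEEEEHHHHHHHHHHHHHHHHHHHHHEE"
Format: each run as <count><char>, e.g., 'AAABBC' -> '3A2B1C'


Scanning runs left to right:
  i=0: run of 'E' x 5 -> '5E'
  i=5: run of 'H' x 21 -> '21H'
  i=26: run of 'E' x 2 -> '2E'

RLE = 5E21H2E


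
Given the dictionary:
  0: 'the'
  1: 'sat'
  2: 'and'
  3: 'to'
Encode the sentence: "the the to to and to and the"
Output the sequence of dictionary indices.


Look up each word in the dictionary:
  'the' -> 0
  'the' -> 0
  'to' -> 3
  'to' -> 3
  'and' -> 2
  'to' -> 3
  'and' -> 2
  'the' -> 0

Encoded: [0, 0, 3, 3, 2, 3, 2, 0]


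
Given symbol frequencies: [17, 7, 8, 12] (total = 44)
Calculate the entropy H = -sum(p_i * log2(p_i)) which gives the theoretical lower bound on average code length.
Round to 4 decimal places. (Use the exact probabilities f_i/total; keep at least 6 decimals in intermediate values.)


Per-symbol terms -p_i * log2(p_i) with p_i = f_i/44:
  p = 17/44 = 0.386364: log2(p) = -1.371969, -p*log2(p) = 0.530079
  p = 7/44 = 0.159091: log2(p) = -2.652077, -p*log2(p) = 0.421921
  p = 8/44 = 0.181818: log2(p) = -2.459432, -p*log2(p) = 0.447169
  p = 12/44 = 0.272727: log2(p) = -1.874469, -p*log2(p) = 0.511219
H = 0.530079 + 0.421921 + 0.447169 + 0.511219 = 1.910388

H = 1.9104 bits/symbol


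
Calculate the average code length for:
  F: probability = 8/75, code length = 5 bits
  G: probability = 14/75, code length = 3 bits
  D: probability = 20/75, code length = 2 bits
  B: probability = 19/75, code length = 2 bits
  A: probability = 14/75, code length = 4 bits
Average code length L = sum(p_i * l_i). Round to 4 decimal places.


Weighted contributions p_i * l_i:
  F: (8/75) * 5 = 40/75
  G: (14/75) * 3 = 42/75
  D: (20/75) * 2 = 40/75
  B: (19/75) * 2 = 38/75
  A: (14/75) * 4 = 56/75
Sum = (40 + 42 + 40 + 38 + 56)/75 = 216/75

L = 216/75 = 2.8800 bits/symbol


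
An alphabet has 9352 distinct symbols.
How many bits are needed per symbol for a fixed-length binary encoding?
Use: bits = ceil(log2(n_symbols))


log2(9352) = 13.1911
Bracket: 2^13 = 8192 < 9352 <= 2^14 = 16384
So ceil(log2(9352)) = 14

bits = ceil(log2(9352)) = ceil(13.1911) = 14 bits


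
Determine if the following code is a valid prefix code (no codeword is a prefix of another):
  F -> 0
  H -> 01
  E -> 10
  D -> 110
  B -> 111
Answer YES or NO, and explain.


Checking each pair (does one codeword prefix another?):
  F='0' vs H='01': prefix -- VIOLATION

NO -- this is NOT a valid prefix code. F (0) is a prefix of H (01).


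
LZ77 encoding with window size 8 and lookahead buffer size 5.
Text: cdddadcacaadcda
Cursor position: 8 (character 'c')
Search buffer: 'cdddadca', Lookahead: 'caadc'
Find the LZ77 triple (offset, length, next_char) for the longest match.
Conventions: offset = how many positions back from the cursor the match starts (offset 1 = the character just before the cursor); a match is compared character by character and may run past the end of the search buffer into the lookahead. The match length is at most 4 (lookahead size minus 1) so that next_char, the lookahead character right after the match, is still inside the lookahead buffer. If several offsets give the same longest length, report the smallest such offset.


Try each offset into the search buffer:
  offset=1 (pos 7, char 'a'): match length 0
  offset=2 (pos 6, char 'c'): match length 2
  offset=3 (pos 5, char 'd'): match length 0
  offset=4 (pos 4, char 'a'): match length 0
  offset=5 (pos 3, char 'd'): match length 0
  offset=6 (pos 2, char 'd'): match length 0
  offset=7 (pos 1, char 'd'): match length 0
  offset=8 (pos 0, char 'c'): match length 1
Longest match has length 2 at offset 2.
next_char = character at position 8 + 2 = 10 -> 'a'

Best match: offset=2, length=2 (matching 'ca' starting at position 6)
LZ77 triple: (2, 2, 'a')


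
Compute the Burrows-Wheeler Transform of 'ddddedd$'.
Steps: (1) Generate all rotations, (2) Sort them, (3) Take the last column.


Rotations (sorted):
  0: $ddddedd -> last char: d
  1: d$dddded -> last char: d
  2: dd$dddde -> last char: e
  3: ddddedd$ -> last char: $
  4: dddedd$d -> last char: d
  5: ddedd$dd -> last char: d
  6: dedd$ddd -> last char: d
  7: edd$dddd -> last char: d


BWT = dde$dddd


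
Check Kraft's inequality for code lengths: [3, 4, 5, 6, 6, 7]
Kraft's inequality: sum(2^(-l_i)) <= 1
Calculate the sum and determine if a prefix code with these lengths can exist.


Sum = 2^(-3) + 2^(-4) + 2^(-5) + 2^(-6) + 2^(-6) + 2^(-7)
    = 0.125 + 0.0625 + 0.03125 + 0.015625 + 0.015625 + 0.0078125
    = 33/128 = 0.2578125
Since 0.2578125 <= 1, Kraft's inequality IS satisfied.
A prefix code with these lengths CAN exist.

Kraft sum = 0.2578125. Satisfied.


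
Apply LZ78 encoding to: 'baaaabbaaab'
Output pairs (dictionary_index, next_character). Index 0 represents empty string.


LZ78 encoding steps:
Dictionary: {0: ''}
Step 1: w='' (idx 0), next='b' -> output (0, 'b'), add 'b' as idx 1
Step 2: w='' (idx 0), next='a' -> output (0, 'a'), add 'a' as idx 2
Step 3: w='a' (idx 2), next='a' -> output (2, 'a'), add 'aa' as idx 3
Step 4: w='a' (idx 2), next='b' -> output (2, 'b'), add 'ab' as idx 4
Step 5: w='b' (idx 1), next='a' -> output (1, 'a'), add 'ba' as idx 5
Step 6: w='aa' (idx 3), next='b' -> output (3, 'b'), add 'aab' as idx 6


Encoded: [(0, 'b'), (0, 'a'), (2, 'a'), (2, 'b'), (1, 'a'), (3, 'b')]


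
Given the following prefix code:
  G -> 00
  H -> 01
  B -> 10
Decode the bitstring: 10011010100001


Decoding step by step:
Bits 10 -> B
Bits 01 -> H
Bits 10 -> B
Bits 10 -> B
Bits 10 -> B
Bits 00 -> G
Bits 01 -> H


Decoded message: BHBBBGH


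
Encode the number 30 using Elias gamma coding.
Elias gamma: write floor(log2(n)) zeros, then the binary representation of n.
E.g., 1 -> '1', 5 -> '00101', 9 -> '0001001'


num_bits = floor(log2(30)) + 1 = 5
leading_zeros = num_bits - 1 = 4
binary(30) = 11110

Elias gamma(30) = '0000' + '11110' = 000011110 (9 bits)


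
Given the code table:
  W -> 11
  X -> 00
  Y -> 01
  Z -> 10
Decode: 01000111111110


Decoding:
01 -> Y
00 -> X
01 -> Y
11 -> W
11 -> W
11 -> W
10 -> Z


Result: YXYWWWZ


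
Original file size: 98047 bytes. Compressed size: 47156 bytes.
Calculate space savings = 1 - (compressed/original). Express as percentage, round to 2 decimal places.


ratio = compressed/original = 47156/98047 = 0.480953
savings = 1 - ratio = 1 - 0.480953 = 0.519047
as a percentage: 0.519047 * 100 = 51.9%

Space savings = 1 - 47156/98047 = 51.9%


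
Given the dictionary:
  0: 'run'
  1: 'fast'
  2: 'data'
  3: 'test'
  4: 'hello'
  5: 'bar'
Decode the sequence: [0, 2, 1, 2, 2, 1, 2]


Look up each index in the dictionary:
  0 -> 'run'
  2 -> 'data'
  1 -> 'fast'
  2 -> 'data'
  2 -> 'data'
  1 -> 'fast'
  2 -> 'data'

Decoded: "run data fast data data fast data"


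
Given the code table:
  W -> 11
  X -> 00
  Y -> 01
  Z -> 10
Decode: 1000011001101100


Decoding:
10 -> Z
00 -> X
01 -> Y
10 -> Z
01 -> Y
10 -> Z
11 -> W
00 -> X


Result: ZXYZYZWX


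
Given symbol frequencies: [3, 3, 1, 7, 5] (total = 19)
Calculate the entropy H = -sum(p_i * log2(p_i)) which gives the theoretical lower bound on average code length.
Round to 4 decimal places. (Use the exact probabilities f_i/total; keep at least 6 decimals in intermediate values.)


Per-symbol terms -p_i * log2(p_i) with p_i = f_i/19:
  p = 3/19 = 0.157895: log2(p) = -2.662965, -p*log2(p) = 0.420468
  p = 3/19 = 0.157895: log2(p) = -2.662965, -p*log2(p) = 0.420468
  p = 1/19 = 0.052632: log2(p) = -4.247928, -p*log2(p) = 0.223575
  p = 7/19 = 0.368421: log2(p) = -1.440573, -p*log2(p) = 0.530737
  p = 5/19 = 0.263158: log2(p) = -1.925999, -p*log2(p) = 0.506842
H = 0.420468 + 0.420468 + 0.223575 + 0.530737 + 0.506842 = 2.102090

H = 2.1021 bits/symbol


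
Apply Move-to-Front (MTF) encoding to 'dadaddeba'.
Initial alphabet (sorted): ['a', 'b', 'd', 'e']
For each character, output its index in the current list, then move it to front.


MTF encoding:
'd': index 2 in ['a', 'b', 'd', 'e'] -> ['d', 'a', 'b', 'e']
'a': index 1 in ['d', 'a', 'b', 'e'] -> ['a', 'd', 'b', 'e']
'd': index 1 in ['a', 'd', 'b', 'e'] -> ['d', 'a', 'b', 'e']
'a': index 1 in ['d', 'a', 'b', 'e'] -> ['a', 'd', 'b', 'e']
'd': index 1 in ['a', 'd', 'b', 'e'] -> ['d', 'a', 'b', 'e']
'd': index 0 in ['d', 'a', 'b', 'e'] -> ['d', 'a', 'b', 'e']
'e': index 3 in ['d', 'a', 'b', 'e'] -> ['e', 'd', 'a', 'b']
'b': index 3 in ['e', 'd', 'a', 'b'] -> ['b', 'e', 'd', 'a']
'a': index 3 in ['b', 'e', 'd', 'a'] -> ['a', 'b', 'e', 'd']


Output: [2, 1, 1, 1, 1, 0, 3, 3, 3]


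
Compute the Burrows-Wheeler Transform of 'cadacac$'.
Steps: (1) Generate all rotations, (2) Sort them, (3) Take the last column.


Rotations (sorted):
  0: $cadacac -> last char: c
  1: ac$cadac -> last char: c
  2: acac$cad -> last char: d
  3: adacac$c -> last char: c
  4: c$cadaca -> last char: a
  5: cac$cada -> last char: a
  6: cadacac$ -> last char: $
  7: dacac$ca -> last char: a


BWT = ccdcaa$a


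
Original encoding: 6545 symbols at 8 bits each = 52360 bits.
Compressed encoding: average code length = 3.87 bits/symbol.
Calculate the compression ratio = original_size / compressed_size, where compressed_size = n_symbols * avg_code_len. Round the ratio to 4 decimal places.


original_size = n_symbols * orig_bits = 6545 * 8 = 52360 bits
compressed_size = n_symbols * avg_code_len = 6545 * 3.87 = 25329.15 bits
ratio = original_size / compressed_size = 52360 / 25329.15 = 2.0672

Compression ratio = 2.0672


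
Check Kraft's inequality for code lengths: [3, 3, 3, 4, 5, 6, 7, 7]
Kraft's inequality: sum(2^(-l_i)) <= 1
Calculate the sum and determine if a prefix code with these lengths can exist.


Sum = 2^(-3) + 2^(-3) + 2^(-3) + 2^(-4) + 2^(-5) + 2^(-6) + 2^(-7) + 2^(-7)
    = 0.125 + 0.125 + 0.125 + 0.0625 + 0.03125 + 0.015625 + 0.0078125 + 0.0078125
    = 64/128 = 0.5
Since 0.5 <= 1, Kraft's inequality IS satisfied.
A prefix code with these lengths CAN exist.

Kraft sum = 0.5. Satisfied.


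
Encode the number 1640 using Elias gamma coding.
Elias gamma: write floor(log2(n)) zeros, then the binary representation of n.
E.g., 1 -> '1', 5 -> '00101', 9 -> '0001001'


num_bits = floor(log2(1640)) + 1 = 11
leading_zeros = num_bits - 1 = 10
binary(1640) = 11001101000

Elias gamma(1640) = '0000000000' + '11001101000' = 000000000011001101000 (21 bits)


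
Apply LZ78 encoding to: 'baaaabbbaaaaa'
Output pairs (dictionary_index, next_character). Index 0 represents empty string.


LZ78 encoding steps:
Dictionary: {0: ''}
Step 1: w='' (idx 0), next='b' -> output (0, 'b'), add 'b' as idx 1
Step 2: w='' (idx 0), next='a' -> output (0, 'a'), add 'a' as idx 2
Step 3: w='a' (idx 2), next='a' -> output (2, 'a'), add 'aa' as idx 3
Step 4: w='a' (idx 2), next='b' -> output (2, 'b'), add 'ab' as idx 4
Step 5: w='b' (idx 1), next='b' -> output (1, 'b'), add 'bb' as idx 5
Step 6: w='aa' (idx 3), next='a' -> output (3, 'a'), add 'aaa' as idx 6
Step 7: w='aa' (idx 3), end of input -> output (3, '')


Encoded: [(0, 'b'), (0, 'a'), (2, 'a'), (2, 'b'), (1, 'b'), (3, 'a'), (3, '')]


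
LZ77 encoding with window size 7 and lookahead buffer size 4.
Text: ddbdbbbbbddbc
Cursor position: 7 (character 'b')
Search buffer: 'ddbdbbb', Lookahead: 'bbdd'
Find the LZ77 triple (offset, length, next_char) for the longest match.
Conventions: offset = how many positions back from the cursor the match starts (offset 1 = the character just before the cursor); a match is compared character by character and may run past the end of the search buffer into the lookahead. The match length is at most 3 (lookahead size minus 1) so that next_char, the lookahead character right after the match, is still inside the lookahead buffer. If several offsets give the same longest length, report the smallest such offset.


Try each offset into the search buffer:
  offset=1 (pos 6, char 'b'): match length 2
  offset=2 (pos 5, char 'b'): match length 2
  offset=3 (pos 4, char 'b'): match length 2
  offset=4 (pos 3, char 'd'): match length 0
  offset=5 (pos 2, char 'b'): match length 1
  offset=6 (pos 1, char 'd'): match length 0
  offset=7 (pos 0, char 'd'): match length 0
Longest match has length 2, found at offsets 1, 2, 3; take the smallest, offset 1.
next_char = character at position 7 + 2 = 9 -> 'd'

Best match: offset=1, length=2 (matching 'bb' starting at position 6)
LZ77 triple: (1, 2, 'd')


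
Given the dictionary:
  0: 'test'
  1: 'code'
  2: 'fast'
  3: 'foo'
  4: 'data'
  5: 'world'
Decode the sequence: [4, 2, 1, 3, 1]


Look up each index in the dictionary:
  4 -> 'data'
  2 -> 'fast'
  1 -> 'code'
  3 -> 'foo'
  1 -> 'code'

Decoded: "data fast code foo code"


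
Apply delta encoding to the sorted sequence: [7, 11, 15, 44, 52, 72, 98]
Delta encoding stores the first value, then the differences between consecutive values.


First value: 7
Deltas:
  11 - 7 = 4
  15 - 11 = 4
  44 - 15 = 29
  52 - 44 = 8
  72 - 52 = 20
  98 - 72 = 26


Delta encoded: [7, 4, 4, 29, 8, 20, 26]


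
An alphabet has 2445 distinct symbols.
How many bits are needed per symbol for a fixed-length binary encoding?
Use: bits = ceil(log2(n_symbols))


log2(2445) = 11.2556
Bracket: 2^11 = 2048 < 2445 <= 2^12 = 4096
So ceil(log2(2445)) = 12

bits = ceil(log2(2445)) = ceil(11.2556) = 12 bits


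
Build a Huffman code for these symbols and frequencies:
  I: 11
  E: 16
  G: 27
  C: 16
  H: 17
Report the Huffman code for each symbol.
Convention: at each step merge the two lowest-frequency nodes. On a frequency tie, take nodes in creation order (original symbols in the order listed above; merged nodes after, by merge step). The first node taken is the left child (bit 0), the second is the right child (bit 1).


Huffman tree construction:
Step 1: Merge I(11) + E(16) = 27
Step 2: Merge C(16) + H(17) = 33
Step 3: Merge G(27) + (I+E)(27) = 54
Step 4: Merge (C+H)(33) + (G+(I+E))(54) = 87
Read each symbol's code off the tree from the root (left child = 0, right child = 1).

Codes:
  I: 110 (length 3)
  E: 111 (length 3)
  G: 10 (length 2)
  C: 00 (length 2)
  H: 01 (length 2)
Average code length: 201/87 = 2.3103 bits/symbol


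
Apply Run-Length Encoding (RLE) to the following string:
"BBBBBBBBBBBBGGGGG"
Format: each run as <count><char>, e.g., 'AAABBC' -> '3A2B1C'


Scanning runs left to right:
  i=0: run of 'B' x 12 -> '12B'
  i=12: run of 'G' x 5 -> '5G'

RLE = 12B5G


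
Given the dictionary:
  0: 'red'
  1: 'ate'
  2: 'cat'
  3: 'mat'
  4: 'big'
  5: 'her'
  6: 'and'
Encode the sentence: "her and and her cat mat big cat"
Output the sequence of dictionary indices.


Look up each word in the dictionary:
  'her' -> 5
  'and' -> 6
  'and' -> 6
  'her' -> 5
  'cat' -> 2
  'mat' -> 3
  'big' -> 4
  'cat' -> 2

Encoded: [5, 6, 6, 5, 2, 3, 4, 2]


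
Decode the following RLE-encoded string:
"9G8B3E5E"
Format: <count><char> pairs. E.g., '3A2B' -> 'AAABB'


Expanding each <count><char> pair:
  9G -> 'GGGGGGGGG'
  8B -> 'BBBBBBBB'
  3E -> 'EEE'
  5E -> 'EEEEE'

Decoded = GGGGGGGGGBBBBBBBBEEEEEEEE


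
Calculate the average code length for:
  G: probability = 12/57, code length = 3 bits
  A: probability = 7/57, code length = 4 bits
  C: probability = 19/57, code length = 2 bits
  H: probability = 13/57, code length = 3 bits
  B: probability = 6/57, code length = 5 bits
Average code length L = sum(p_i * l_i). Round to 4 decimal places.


Weighted contributions p_i * l_i:
  G: (12/57) * 3 = 36/57
  A: (7/57) * 4 = 28/57
  C: (19/57) * 2 = 38/57
  H: (13/57) * 3 = 39/57
  B: (6/57) * 5 = 30/57
Sum = (36 + 28 + 38 + 39 + 30)/57 = 171/57

L = 171/57 = 3.0000 bits/symbol


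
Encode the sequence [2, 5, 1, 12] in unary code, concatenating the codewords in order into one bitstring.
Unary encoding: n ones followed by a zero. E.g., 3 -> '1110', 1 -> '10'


Encode each number as n ones followed by a terminating 0:
  2 -> 110 (3 bits)
  5 -> 111110 (6 bits)
  1 -> 10 (2 bits)
  12 -> 1111111111110 (13 bits)
Total length = 3 + 6 + 2 + 13 = 24 bits.

Unary([2, 5, 1, 12]) = 110111110101111111111110 (24 bits)


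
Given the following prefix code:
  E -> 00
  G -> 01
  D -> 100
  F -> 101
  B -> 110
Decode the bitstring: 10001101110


Decoding step by step:
Bits 100 -> D
Bits 01 -> G
Bits 101 -> F
Bits 110 -> B


Decoded message: DGFB


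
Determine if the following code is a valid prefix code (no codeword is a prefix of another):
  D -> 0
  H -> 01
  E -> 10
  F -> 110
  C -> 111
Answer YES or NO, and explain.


Checking each pair (does one codeword prefix another?):
  D='0' vs H='01': prefix -- VIOLATION

NO -- this is NOT a valid prefix code. D (0) is a prefix of H (01).


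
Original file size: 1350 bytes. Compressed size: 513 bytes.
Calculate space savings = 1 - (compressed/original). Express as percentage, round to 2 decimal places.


ratio = compressed/original = 513/1350 = 0.38
savings = 1 - ratio = 1 - 0.38 = 0.62
as a percentage: 0.62 * 100 = 62.0%

Space savings = 1 - 513/1350 = 62.0%
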